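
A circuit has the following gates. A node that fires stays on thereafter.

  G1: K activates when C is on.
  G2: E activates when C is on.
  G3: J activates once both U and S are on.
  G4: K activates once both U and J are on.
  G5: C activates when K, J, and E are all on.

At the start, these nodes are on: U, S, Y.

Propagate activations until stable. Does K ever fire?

Yes

G3: U and S on → J on.
U and J are on, so K activates (G4).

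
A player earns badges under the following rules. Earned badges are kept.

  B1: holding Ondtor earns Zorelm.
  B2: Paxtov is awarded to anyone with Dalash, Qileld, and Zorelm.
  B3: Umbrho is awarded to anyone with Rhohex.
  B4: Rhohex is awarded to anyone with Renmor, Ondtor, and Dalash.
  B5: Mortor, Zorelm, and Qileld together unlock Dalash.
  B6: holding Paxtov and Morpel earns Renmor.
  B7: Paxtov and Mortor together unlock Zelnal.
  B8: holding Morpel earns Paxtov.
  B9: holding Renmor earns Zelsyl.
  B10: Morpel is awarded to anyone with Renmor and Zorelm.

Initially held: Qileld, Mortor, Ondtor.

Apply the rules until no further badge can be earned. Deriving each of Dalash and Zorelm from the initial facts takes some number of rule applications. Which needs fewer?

Zorelm: With Ondtor, Zorelm is earned (B1). [1 rule application]
Dalash: With Ondtor, Zorelm is earned (B1). With Mortor, Zorelm, and Qileld, Dalash is earned (B5). [2 rule applications]
Zorelm needs fewer.

Zorelm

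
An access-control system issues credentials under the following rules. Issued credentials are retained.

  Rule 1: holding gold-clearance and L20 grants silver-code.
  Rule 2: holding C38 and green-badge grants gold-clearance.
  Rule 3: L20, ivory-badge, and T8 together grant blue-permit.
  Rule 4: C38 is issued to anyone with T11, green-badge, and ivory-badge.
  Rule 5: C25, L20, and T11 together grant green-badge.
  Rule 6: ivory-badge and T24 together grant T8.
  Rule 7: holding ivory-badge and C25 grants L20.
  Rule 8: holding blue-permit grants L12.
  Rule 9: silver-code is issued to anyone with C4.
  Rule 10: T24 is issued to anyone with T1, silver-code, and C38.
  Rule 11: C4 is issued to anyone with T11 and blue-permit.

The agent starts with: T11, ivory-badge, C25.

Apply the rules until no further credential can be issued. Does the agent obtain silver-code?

Holding ivory-badge and C25 grants L20 (Rule 7).
Holding C25, L20, and T11 grants green-badge (Rule 5).
Holding T11, green-badge, and ivory-badge grants C38 (Rule 4).
Holding C38 and green-badge grants gold-clearance (Rule 2).
Holding gold-clearance and L20 grants silver-code (Rule 1).

Yes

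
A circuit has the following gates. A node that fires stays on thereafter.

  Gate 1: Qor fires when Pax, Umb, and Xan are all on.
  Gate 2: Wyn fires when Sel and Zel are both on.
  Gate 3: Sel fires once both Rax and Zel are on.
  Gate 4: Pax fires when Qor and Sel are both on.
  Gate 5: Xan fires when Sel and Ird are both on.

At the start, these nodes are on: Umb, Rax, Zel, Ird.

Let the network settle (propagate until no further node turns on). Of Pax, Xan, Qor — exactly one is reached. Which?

Xan

Gate 3: Rax and Zel on → Sel on.
Sel and Ird are on, so Xan fires (Gate 5).
Qor would need Pax, Umb, and Xan (Gate 1), but Pax never turns on. Pax would need Qor and Sel (Gate 4), but Qor never turns on.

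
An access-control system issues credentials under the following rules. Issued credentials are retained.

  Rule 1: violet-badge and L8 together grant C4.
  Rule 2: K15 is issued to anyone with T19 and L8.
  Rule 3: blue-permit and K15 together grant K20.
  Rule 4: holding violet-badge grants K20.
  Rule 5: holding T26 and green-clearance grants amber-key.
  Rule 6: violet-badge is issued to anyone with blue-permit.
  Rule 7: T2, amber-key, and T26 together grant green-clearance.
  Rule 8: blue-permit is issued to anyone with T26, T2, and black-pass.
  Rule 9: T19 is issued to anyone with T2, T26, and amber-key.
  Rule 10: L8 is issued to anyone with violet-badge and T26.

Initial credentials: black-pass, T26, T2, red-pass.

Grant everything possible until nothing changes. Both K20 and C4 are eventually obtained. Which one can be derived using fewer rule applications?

K20

K20: Holding T26, T2, and black-pass grants blue-permit (Rule 8). Holding blue-permit grants violet-badge (Rule 6). Holding violet-badge grants K20 (Rule 4). [3 rule applications]
C4: Holding T26, T2, and black-pass grants blue-permit (Rule 8). Holding blue-permit grants violet-badge (Rule 6). Holding violet-badge and T26 grants L8 (Rule 10). Holding violet-badge and L8 grants C4 (Rule 1). [4 rule applications]
K20 needs fewer.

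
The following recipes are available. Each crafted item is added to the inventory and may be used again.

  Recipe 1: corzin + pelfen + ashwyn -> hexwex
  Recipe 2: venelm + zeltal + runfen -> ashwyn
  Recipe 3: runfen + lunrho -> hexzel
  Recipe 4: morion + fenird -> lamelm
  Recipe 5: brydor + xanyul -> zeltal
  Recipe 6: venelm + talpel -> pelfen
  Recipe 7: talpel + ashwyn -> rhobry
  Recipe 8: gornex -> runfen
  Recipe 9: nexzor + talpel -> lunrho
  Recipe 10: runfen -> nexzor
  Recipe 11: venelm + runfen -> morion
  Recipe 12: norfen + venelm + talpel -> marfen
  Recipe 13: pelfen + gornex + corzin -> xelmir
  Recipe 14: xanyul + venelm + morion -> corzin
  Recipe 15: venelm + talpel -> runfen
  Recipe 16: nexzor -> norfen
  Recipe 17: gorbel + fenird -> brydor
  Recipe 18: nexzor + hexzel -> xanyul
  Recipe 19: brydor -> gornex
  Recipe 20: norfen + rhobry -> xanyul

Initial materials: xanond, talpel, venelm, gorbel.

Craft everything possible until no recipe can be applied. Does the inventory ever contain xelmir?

xelmir would need pelfen, gornex, and corzin (Recipe 13), but gornex is never obtained.

No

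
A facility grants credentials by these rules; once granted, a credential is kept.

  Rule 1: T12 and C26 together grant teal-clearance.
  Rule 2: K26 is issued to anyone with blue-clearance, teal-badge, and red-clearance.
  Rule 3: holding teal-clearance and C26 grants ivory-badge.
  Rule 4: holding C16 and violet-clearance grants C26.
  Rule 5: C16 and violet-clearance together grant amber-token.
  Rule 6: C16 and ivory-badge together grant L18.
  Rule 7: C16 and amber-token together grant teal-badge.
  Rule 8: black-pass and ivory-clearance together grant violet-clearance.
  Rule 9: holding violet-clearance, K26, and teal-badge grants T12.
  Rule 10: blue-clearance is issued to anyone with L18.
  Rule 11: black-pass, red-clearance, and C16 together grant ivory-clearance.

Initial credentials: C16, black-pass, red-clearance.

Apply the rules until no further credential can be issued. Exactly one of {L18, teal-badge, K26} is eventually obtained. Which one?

teal-badge

Holding black-pass, red-clearance, and C16 grants ivory-clearance (Rule 11).
Holding black-pass and ivory-clearance grants violet-clearance (Rule 8).
Holding C16 and violet-clearance grants amber-token (Rule 5).
Holding C16 and amber-token grants teal-badge (Rule 7).
L18 would need C16 and ivory-badge (Rule 6), but ivory-badge is never granted. K26 would need blue-clearance, teal-badge, and red-clearance (Rule 2), but blue-clearance is never granted.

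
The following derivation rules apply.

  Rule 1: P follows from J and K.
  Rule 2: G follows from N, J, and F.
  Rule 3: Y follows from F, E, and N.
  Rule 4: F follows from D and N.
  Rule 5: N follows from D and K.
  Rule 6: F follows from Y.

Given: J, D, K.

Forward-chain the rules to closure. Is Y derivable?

No

Y would need F, E, and N (Rule 3), but E is never established.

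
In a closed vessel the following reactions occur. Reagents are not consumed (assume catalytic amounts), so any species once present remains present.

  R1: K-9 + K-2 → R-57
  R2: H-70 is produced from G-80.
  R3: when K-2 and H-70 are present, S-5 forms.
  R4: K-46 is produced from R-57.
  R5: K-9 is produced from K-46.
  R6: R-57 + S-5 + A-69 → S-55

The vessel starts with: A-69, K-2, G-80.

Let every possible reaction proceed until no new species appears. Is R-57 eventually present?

No

R-57 would need K-9 and K-2 (R1), but K-9 never forms.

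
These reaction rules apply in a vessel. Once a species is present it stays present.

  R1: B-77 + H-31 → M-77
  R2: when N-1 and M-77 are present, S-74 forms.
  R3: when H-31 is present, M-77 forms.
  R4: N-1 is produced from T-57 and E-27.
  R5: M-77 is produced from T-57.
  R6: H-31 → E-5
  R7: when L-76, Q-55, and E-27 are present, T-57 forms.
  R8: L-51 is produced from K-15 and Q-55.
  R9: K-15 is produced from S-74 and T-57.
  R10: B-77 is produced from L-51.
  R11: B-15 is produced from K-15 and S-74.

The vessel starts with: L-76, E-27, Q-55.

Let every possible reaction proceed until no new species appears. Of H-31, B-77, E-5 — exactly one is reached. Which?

B-77

L-76, Q-55, and E-27 present → T-57 forms (R7).
T-57 present → M-77 forms (R5).
T-57 and E-27 present → N-1 forms (R4).
N-1 and M-77 present → S-74 forms (R2).
S-74 and T-57 present → K-15 forms (R9).
K-15 and Q-55 present → L-51 forms (R8).
L-51 present → B-77 forms (R10).
No rule produces H-31, and it is not given. E-5 would need H-31 (R6), but H-31 never forms.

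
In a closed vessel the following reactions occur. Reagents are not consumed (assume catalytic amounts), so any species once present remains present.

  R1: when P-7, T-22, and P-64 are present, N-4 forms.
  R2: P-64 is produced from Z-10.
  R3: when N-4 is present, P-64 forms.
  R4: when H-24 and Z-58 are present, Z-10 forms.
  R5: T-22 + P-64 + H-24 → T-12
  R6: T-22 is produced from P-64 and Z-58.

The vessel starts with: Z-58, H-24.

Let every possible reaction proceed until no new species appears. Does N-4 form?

N-4 would need P-7, T-22, and P-64 (R1), but P-7 never forms.

No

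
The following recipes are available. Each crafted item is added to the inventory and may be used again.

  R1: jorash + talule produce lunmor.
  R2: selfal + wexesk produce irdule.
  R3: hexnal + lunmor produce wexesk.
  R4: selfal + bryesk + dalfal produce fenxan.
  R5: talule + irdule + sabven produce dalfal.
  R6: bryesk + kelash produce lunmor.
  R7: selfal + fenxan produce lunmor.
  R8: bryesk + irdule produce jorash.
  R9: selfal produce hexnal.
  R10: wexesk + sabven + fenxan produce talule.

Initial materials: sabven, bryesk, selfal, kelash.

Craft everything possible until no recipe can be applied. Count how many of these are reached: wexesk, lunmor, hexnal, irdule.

selfal → hexnal (R9).
bryesk + kelash → lunmor (R6).
hexnal + lunmor → wexesk (R3).
selfal + wexesk → irdule (R2).
wexesk: reached.
lunmor: reached.
hexnal: reached.
irdule: reached.
All 4 are reached.

4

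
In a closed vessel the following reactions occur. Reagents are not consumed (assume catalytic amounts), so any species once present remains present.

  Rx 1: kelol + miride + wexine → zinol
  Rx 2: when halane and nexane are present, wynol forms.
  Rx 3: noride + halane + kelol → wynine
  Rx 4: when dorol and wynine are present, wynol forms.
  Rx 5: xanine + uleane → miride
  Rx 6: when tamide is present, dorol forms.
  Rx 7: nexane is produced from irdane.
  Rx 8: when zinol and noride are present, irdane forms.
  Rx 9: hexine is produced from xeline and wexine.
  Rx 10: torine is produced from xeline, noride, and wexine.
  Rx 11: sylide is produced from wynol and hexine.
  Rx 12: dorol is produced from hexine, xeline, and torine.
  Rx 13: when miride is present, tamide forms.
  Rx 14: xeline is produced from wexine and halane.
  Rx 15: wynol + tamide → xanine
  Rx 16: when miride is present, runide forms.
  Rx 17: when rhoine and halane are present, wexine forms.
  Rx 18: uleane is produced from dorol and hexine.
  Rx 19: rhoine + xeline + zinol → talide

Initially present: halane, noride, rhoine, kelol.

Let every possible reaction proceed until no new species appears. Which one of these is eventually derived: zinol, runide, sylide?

rhoine and halane present → wexine forms (Rx 17).
noride, halane, and kelol present → wynine forms (Rx 3).
wexine and halane present → xeline forms (Rx 14).
xeline, noride, and wexine present → torine forms (Rx 10).
xeline and wexine present → hexine forms (Rx 9).
hexine, xeline, and torine present → dorol forms (Rx 12).
dorol and wynine present → wynol forms (Rx 4).
wynol and hexine present → sylide forms (Rx 11).
runide would need miride (Rx 16), but miride never forms. zinol would need kelol, miride, and wexine (Rx 1), but miride never forms.

sylide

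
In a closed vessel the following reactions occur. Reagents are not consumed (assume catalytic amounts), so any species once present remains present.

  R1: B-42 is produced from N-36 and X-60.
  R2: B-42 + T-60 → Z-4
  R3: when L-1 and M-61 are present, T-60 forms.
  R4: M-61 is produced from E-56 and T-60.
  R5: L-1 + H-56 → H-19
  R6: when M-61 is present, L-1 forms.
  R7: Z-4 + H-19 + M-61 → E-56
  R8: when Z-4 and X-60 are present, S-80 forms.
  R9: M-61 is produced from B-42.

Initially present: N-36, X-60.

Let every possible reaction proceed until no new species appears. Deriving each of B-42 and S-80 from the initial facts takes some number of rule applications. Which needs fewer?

B-42: N-36 and X-60 present → B-42 forms (R1). [1 rule application]
S-80: N-36 and X-60 present → B-42 forms (R1). B-42 present → M-61 forms (R9). M-61 present → L-1 forms (R6). L-1 and M-61 present → T-60 forms (R3). B-42 and T-60 present → Z-4 forms (R2). Z-4 and X-60 present → S-80 forms (R8). [6 rule applications]
B-42 needs fewer.

B-42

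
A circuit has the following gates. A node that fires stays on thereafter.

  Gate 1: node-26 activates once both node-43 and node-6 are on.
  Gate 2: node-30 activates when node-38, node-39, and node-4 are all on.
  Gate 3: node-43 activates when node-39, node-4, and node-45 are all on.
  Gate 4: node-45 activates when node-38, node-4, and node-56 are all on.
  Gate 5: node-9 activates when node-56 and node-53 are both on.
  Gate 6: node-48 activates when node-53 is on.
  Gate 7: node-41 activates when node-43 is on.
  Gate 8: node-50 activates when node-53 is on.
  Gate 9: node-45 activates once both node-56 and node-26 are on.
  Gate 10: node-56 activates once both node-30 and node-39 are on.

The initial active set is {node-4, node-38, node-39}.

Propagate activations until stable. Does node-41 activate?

Yes

node-38, node-39, and node-4 are on, so node-30 activates (Gate 2).
node-30 and node-39 are on, so node-56 activates (Gate 10).
Gate 4: node-38, node-4, and node-56 on → node-45 on.
Gate 3: node-39, node-4, and node-45 on → node-43 on.
Gate 7: node-43 on → node-41 on.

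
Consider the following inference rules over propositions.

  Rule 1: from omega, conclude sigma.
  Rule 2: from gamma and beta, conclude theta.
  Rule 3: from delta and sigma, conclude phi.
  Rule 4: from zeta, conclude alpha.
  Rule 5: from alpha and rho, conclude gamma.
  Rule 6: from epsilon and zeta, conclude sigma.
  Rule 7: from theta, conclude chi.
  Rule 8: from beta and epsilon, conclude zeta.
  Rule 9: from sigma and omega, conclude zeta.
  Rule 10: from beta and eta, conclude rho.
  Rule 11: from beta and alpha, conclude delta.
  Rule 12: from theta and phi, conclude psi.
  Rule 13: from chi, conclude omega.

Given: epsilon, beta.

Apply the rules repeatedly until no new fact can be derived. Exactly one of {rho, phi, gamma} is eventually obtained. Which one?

phi

From beta and epsilon, Rule 8 gives zeta.
From epsilon and zeta, Rule 6 gives sigma.
From zeta, Rule 4 gives alpha.
beta and alpha hold, so delta follows (Rule 11).
From delta and sigma, Rule 3 gives phi.
gamma would need alpha and rho (Rule 5), but rho is never established. rho would need beta and eta (Rule 10), but eta is never established.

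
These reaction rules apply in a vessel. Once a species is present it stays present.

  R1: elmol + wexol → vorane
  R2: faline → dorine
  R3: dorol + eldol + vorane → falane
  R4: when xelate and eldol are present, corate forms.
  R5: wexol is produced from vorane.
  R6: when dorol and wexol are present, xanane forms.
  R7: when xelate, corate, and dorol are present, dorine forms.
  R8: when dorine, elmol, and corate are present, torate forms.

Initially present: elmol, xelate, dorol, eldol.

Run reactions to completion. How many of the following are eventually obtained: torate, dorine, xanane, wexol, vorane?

xelate and eldol present → corate forms (R4).
xelate, corate, and dorol present → dorine forms (R7).
dorine, elmol, and corate present → torate forms (R8).
torate: reached.
dorine: reached.
xanane would need dorol and wexol (R6), but wexol never forms.
wexol would need vorane (R5), but vorane never forms.
vorane would need elmol and wexol (R1), but wexol never forms.
Reached: torate and dorine — 2 of the 5.

2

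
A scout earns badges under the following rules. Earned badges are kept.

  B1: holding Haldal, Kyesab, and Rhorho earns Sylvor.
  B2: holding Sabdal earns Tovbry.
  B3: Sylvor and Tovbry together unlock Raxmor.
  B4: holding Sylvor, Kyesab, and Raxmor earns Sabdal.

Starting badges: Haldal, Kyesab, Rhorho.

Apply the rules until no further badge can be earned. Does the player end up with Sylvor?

Yes

With Haldal, Kyesab, and Rhorho, Sylvor is earned (B1).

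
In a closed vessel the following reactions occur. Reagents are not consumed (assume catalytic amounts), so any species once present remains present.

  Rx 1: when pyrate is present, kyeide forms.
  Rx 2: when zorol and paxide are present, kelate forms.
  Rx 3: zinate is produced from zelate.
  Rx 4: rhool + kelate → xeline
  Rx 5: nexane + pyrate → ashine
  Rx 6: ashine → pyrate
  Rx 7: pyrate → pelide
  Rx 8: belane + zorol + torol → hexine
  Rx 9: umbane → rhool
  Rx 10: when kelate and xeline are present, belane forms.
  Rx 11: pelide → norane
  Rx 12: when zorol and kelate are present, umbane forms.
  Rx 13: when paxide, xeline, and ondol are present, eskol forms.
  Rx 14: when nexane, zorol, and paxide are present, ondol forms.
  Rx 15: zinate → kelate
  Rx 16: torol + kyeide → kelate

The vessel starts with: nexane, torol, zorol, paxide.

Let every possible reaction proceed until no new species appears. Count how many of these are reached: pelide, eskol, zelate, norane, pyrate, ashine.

nexane, zorol, and paxide present → ondol forms (Rx 14).
zorol and paxide present → kelate forms (Rx 2).
zorol and kelate present → umbane forms (Rx 12).
umbane present → rhool forms (Rx 9).
rhool and kelate present → xeline forms (Rx 4).
paxide, xeline, and ondol present → eskol forms (Rx 13).
pelide would need pyrate (Rx 7), but pyrate never forms.
eskol: reached.
No rule produces zelate, and it is not given.
norane would need pelide (Rx 11), but pelide never forms.
pyrate would need ashine (Rx 6), but ashine never forms.
ashine would need nexane and pyrate (Rx 5), but pyrate never forms.
Reached: eskol — 1 of the 6.

1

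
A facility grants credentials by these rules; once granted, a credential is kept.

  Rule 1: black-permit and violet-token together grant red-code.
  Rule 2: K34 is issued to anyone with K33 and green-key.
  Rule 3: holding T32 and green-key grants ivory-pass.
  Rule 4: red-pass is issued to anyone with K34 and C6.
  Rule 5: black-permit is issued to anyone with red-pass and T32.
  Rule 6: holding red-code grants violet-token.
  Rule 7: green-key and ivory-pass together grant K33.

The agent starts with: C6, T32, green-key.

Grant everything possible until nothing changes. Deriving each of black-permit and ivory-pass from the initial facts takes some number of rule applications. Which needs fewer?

ivory-pass: Holding T32 and green-key grants ivory-pass (Rule 3). [1 rule application]
black-permit: Holding T32 and green-key grants ivory-pass (Rule 3). Holding green-key and ivory-pass grants K33 (Rule 7). Holding K33 and green-key grants K34 (Rule 2). Holding K34 and C6 grants red-pass (Rule 4). Holding red-pass and T32 grants black-permit (Rule 5). [5 rule applications]
ivory-pass needs fewer.

ivory-pass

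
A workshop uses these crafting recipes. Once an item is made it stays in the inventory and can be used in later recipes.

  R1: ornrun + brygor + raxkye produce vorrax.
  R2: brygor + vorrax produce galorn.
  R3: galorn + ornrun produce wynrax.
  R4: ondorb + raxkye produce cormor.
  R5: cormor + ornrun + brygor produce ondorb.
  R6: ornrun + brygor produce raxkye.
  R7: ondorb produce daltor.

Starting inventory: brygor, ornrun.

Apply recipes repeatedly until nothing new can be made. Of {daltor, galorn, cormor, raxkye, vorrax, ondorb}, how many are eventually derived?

3

Using R6, ornrun and brygor make raxkye.
Using R1, ornrun, brygor, and raxkye make vorrax.
Using R2, brygor and vorrax make galorn.
daltor would need ondorb (R7), but ondorb is never obtained.
galorn: reached.
cormor would need ondorb and raxkye (R4), but ondorb is never obtained.
raxkye: reached.
vorrax: reached.
ondorb would need cormor, ornrun, and brygor (R5), but cormor is never obtained.
Reached: galorn, raxkye, and vorrax — 3 of the 6.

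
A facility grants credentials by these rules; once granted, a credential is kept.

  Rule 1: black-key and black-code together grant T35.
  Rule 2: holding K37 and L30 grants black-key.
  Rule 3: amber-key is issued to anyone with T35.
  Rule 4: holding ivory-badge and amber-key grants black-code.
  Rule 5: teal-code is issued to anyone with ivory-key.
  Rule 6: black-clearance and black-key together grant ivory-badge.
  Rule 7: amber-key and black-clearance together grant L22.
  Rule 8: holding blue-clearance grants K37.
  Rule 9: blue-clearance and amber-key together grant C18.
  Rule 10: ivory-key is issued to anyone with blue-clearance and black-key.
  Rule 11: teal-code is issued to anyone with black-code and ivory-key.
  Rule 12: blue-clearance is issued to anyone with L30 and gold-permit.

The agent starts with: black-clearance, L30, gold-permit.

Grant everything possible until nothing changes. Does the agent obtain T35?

No

T35 would need black-key and black-code (Rule 1), but black-code is never granted.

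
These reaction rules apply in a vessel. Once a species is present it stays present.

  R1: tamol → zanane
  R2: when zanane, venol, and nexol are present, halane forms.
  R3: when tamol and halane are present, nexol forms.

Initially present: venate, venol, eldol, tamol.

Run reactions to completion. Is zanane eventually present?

Yes

tamol present → zanane forms (R1).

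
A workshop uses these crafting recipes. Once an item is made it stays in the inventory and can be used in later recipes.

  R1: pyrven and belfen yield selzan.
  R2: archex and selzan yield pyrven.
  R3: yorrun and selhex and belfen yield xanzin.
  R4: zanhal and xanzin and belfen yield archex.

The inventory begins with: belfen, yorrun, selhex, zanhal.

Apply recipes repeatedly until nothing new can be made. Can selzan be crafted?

No

selzan would need pyrven and belfen (R1), but pyrven is never obtained.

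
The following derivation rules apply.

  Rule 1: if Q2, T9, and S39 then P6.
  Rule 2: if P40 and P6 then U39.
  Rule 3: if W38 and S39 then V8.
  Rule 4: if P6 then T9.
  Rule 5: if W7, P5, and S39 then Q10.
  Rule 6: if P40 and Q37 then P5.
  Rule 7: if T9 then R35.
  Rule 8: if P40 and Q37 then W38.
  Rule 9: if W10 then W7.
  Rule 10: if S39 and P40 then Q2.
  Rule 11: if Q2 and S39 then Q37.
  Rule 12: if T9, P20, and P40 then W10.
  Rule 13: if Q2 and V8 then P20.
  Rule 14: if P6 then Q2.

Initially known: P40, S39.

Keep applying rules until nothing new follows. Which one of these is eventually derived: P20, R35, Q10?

P20

From S39 and P40, Rule 10 gives Q2.
Q2 and S39 hold, so Q37 follows (Rule 11).
P40 and Q37 hold, so W38 follows (Rule 8).
W38 and S39 hold, so V8 follows (Rule 3).
Q2 and V8 hold, so P20 follows (Rule 13).
Q10 would need W7, P5, and S39 (Rule 5), but W7 is never established. R35 would need T9 (Rule 7), but T9 is never established.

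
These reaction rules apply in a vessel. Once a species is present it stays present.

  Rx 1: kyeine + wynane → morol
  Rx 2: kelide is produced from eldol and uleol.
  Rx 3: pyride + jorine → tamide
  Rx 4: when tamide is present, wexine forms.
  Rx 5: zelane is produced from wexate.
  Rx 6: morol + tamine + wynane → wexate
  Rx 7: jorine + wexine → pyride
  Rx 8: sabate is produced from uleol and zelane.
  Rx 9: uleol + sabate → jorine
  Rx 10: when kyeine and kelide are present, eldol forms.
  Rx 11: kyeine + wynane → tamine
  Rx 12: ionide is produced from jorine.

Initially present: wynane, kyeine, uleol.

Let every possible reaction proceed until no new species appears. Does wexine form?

wexine would need tamide (Rx 4), but tamide never forms.

No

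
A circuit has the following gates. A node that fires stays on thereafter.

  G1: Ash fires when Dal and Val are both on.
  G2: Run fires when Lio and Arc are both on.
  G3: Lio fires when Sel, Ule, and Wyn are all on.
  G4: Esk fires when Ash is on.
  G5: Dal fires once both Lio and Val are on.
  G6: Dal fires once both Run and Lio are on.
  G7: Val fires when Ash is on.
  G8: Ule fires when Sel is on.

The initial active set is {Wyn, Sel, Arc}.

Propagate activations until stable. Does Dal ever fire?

Yes

G8: Sel on → Ule on.
Sel, Ule, and Wyn are on, so Lio fires (G3).
Lio and Arc are on, so Run fires (G2).
G6: Run and Lio on → Dal on.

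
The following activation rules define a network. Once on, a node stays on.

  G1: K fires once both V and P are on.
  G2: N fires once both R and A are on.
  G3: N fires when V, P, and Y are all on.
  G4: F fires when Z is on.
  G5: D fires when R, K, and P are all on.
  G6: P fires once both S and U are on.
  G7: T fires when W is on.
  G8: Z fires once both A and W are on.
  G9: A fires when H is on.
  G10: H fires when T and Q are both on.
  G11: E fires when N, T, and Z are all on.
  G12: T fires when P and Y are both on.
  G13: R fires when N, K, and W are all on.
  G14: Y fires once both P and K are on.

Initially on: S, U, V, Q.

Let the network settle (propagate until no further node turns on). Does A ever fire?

S and U are on, so P fires (G6).
G1: V and P on → K on.
P and K are on, so Y fires (G14).
P and Y are on, so T fires (G12).
G10: T and Q on → H on.
H is on, so A fires (G9).

Yes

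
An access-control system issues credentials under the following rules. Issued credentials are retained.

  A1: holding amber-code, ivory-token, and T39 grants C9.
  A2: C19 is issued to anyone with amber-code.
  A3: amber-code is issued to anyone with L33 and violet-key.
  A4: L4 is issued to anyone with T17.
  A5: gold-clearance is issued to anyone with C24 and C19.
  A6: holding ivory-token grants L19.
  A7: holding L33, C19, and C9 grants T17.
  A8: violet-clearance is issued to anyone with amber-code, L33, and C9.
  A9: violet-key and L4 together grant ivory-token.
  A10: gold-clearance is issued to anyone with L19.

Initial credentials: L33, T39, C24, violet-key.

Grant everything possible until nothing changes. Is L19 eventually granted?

L19 would need ivory-token (A6), but ivory-token is never granted.

No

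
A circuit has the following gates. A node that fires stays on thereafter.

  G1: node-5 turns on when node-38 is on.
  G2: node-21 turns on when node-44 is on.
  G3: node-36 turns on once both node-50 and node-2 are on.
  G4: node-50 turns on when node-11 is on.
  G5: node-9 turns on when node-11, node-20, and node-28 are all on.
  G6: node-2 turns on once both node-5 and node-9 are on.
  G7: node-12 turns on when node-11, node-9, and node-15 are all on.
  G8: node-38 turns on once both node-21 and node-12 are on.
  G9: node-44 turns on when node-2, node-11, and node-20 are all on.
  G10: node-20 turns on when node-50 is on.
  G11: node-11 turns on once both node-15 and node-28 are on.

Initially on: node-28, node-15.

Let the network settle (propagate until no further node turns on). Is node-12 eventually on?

G11: node-15 and node-28 on → node-11 on.
node-11 is on, so node-50 turns on (G4).
G10: node-50 on → node-20 on.
node-11, node-20, and node-28 are on, so node-9 turns on (G5).
node-11, node-9, and node-15 are on, so node-12 turns on (G7).

Yes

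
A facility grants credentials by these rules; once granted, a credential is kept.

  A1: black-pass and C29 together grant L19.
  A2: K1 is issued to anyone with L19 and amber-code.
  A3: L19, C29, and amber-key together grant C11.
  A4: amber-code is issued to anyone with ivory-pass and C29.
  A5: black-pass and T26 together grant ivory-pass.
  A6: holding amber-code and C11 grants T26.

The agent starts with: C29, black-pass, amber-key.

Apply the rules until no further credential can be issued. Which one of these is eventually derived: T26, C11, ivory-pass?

Holding black-pass and C29 grants L19 (A1).
Holding L19, C29, and amber-key grants C11 (A3).
ivory-pass would need black-pass and T26 (A5), but T26 is never granted. T26 would need amber-code and C11 (A6), but amber-code is never granted.

C11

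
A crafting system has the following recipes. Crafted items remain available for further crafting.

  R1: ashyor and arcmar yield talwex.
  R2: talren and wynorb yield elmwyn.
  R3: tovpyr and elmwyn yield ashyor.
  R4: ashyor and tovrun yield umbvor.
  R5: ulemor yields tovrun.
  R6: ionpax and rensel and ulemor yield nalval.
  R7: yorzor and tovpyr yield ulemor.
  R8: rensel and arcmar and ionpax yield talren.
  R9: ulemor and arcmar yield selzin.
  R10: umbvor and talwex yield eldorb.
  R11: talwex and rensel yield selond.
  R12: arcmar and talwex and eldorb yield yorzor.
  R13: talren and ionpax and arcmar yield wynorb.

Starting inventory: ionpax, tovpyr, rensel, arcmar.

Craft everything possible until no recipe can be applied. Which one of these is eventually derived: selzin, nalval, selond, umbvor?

Using R8, rensel, arcmar, and ionpax make talren.
Using R13, talren, ionpax, and arcmar make wynorb.
Using R2, talren and wynorb make elmwyn.
tovpyr and elmwyn → ashyor (R3).
ashyor and arcmar → talwex (R1).
Using R11, talwex and rensel make selond.
selzin would need ulemor and arcmar (R9), but ulemor is never obtained. umbvor would need ashyor and tovrun (R4), but tovrun is never obtained. nalval would need ionpax, rensel, and ulemor (R6), but ulemor is never obtained.

selond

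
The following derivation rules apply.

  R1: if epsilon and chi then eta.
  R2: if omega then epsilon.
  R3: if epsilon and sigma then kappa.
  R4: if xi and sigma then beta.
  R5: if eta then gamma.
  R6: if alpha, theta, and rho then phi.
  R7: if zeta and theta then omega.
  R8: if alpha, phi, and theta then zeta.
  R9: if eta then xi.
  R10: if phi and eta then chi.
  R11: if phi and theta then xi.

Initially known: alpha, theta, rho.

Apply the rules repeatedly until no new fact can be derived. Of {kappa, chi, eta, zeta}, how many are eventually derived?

alpha, theta, and rho hold, so phi follows (R6).
alpha, phi, and theta hold, so zeta follows (R8).
kappa would need epsilon and sigma (R3), but sigma is never established.
chi would need phi and eta (R10), but eta is never established.
eta would need epsilon and chi (R1), but chi is never established.
zeta: reached.
Reached: zeta — 1 of the 4.

1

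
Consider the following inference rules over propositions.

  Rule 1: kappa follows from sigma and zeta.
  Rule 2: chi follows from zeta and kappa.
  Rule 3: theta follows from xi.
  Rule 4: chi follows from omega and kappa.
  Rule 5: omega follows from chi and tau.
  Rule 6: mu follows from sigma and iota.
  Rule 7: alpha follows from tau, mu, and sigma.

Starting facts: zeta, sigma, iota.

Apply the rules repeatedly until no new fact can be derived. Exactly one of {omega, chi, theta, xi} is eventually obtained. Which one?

sigma and zeta hold, so kappa follows (Rule 1).
From zeta and kappa, Rule 2 gives chi.
theta would need xi (Rule 3), but xi is never established. No rule produces xi, and it is not given. omega would need chi and tau (Rule 5), but tau is never established.

chi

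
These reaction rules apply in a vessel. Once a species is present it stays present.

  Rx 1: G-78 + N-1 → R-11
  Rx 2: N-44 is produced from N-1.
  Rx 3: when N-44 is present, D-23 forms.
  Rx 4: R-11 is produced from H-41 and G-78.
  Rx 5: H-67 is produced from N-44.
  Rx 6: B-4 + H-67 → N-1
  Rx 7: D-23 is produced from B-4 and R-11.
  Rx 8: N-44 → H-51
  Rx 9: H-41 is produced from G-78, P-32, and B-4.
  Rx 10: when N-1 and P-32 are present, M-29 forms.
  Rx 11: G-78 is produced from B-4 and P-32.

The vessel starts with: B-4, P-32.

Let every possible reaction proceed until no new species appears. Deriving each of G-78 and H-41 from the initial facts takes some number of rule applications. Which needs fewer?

G-78: B-4 and P-32 present → G-78 forms (Rx 11). [1 rule application]
H-41: B-4 and P-32 present → G-78 forms (Rx 11). G-78, P-32, and B-4 present → H-41 forms (Rx 9). [2 rule applications]
G-78 needs fewer.

G-78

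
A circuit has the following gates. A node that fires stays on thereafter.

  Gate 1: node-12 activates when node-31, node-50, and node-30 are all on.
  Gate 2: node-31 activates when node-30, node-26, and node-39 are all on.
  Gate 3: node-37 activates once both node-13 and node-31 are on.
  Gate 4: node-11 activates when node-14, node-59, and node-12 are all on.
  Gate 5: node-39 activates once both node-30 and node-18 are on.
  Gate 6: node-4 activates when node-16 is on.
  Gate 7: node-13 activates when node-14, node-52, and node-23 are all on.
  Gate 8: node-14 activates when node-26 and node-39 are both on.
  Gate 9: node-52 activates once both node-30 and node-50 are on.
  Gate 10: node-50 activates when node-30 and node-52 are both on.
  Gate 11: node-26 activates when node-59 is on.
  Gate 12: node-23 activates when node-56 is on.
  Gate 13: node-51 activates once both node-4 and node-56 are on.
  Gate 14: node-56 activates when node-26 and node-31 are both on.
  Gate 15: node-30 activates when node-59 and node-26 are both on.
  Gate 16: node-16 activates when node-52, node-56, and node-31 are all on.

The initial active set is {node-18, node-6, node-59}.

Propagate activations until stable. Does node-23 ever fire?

Yes

node-59 is on, so node-26 activates (Gate 11).
Gate 15: node-59 and node-26 on → node-30 on.
node-30 and node-18 are on, so node-39 activates (Gate 5).
node-30, node-26, and node-39 are on, so node-31 activates (Gate 2).
node-26 and node-31 are on, so node-56 activates (Gate 14).
node-56 is on, so node-23 activates (Gate 12).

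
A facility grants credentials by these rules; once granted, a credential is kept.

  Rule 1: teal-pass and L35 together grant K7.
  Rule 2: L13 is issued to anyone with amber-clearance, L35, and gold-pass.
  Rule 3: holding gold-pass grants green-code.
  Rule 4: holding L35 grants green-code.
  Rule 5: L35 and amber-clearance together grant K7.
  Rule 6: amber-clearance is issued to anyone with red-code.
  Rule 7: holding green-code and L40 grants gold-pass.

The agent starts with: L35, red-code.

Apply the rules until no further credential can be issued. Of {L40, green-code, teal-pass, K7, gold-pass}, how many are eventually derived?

2

Holding L35 grants green-code (Rule 4).
Holding red-code grants amber-clearance (Rule 6).
Holding L35 and amber-clearance grants K7 (Rule 5).
No rule produces L40, and it is not given.
green-code: reached.
No rule produces teal-pass, and it is not given.
K7: reached.
gold-pass would need green-code and L40 (Rule 7), but L40 is never granted.
Reached: green-code and K7 — 2 of the 5.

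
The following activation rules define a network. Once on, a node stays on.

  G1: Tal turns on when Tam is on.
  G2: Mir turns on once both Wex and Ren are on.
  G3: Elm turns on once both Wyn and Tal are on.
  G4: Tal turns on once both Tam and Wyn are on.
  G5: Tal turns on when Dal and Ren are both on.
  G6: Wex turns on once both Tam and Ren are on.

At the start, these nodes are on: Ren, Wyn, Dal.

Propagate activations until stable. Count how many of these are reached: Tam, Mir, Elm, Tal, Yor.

Dal and Ren are on, so Tal turns on (G5).
G3: Wyn and Tal on → Elm on.
No rule produces Tam, and it is not given.
Mir would need Wex and Ren (G2), but Wex never turns on.
Elm: reached.
Tal: reached.
No rule produces Yor, and it is not given.
Reached: Elm and Tal — 2 of the 5.

2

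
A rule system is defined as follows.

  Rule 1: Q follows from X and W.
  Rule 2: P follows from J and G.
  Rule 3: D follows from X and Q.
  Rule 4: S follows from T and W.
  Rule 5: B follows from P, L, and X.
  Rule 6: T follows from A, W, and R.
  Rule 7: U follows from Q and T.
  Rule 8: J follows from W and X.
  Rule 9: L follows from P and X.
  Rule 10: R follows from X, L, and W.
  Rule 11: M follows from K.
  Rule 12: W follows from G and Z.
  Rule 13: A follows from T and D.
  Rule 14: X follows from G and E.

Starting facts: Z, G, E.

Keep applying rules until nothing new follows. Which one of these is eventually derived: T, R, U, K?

R

From G and Z, Rule 12 gives W.
G and E hold, so X follows (Rule 14).
From W and X, Rule 8 gives J.
From J and G, Rule 2 gives P.
P and X hold, so L follows (Rule 9).
From X, L, and W, Rule 10 gives R.
No rule produces K, and it is not given. T would need A, W, and R (Rule 6), but A is never established. U would need Q and T (Rule 7), but T is never established.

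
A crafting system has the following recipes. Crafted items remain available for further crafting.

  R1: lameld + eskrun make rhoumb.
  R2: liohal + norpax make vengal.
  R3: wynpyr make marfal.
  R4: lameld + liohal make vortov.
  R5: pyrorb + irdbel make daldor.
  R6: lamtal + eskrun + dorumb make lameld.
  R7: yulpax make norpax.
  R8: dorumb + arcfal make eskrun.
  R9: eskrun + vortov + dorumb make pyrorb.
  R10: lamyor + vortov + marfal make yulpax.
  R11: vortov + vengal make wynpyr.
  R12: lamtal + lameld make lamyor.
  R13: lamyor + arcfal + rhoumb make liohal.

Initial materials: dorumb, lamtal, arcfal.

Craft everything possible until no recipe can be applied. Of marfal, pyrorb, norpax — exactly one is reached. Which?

pyrorb

dorumb + arcfal → eskrun (R8).
lamtal + eskrun + dorumb → lameld (R6).
lameld + eskrun → rhoumb (R1).
Using R12, lamtal and lameld make lamyor.
lamyor + arcfal + rhoumb → liohal (R13).
Using R4, lameld and liohal make vortov.
Using R9, eskrun, vortov, and dorumb make pyrorb.
norpax would need yulpax (R7), but yulpax is never obtained. marfal would need wynpyr (R3), but wynpyr is never obtained.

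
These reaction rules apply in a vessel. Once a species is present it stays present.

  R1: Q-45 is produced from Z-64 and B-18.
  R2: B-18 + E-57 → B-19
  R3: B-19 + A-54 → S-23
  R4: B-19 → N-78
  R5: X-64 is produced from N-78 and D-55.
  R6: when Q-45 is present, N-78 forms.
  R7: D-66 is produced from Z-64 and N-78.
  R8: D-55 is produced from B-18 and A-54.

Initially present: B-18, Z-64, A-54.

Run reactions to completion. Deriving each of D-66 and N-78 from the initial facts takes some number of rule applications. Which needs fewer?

N-78: Z-64 and B-18 present → Q-45 forms (R1). Q-45 present → N-78 forms (R6). [2 rule applications]
D-66: Z-64 and B-18 present → Q-45 forms (R1). Q-45 present → N-78 forms (R6). Z-64 and N-78 present → D-66 forms (R7). [3 rule applications]
N-78 needs fewer.

N-78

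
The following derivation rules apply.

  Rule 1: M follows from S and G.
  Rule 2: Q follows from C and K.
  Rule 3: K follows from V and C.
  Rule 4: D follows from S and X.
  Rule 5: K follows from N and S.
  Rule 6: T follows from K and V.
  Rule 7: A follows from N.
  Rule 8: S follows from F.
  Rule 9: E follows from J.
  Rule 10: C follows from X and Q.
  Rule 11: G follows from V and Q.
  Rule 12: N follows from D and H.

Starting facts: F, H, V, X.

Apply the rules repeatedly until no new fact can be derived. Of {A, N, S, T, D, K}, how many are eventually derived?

6

From F, Rule 8 gives S.
S and X hold, so D follows (Rule 4).
From D and H, Rule 12 gives N.
From N, Rule 7 gives A.
N and S hold, so K follows (Rule 5).
From K and V, Rule 6 gives T.
A: reached.
N: reached.
S: reached.
T: reached.
D: reached.
K: reached.
All 6 are reached.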